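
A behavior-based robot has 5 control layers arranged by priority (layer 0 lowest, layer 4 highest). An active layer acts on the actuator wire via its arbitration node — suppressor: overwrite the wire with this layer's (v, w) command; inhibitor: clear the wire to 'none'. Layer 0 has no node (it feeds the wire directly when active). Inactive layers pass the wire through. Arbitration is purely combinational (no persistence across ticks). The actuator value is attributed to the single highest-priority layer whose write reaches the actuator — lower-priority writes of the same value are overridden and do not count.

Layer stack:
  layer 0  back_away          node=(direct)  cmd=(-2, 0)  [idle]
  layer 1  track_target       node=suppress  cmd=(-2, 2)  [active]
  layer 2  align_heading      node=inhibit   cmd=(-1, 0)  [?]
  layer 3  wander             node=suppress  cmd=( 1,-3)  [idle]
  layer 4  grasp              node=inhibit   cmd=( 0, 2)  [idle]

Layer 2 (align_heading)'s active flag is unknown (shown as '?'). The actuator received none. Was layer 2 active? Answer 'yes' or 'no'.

If layer 2 is active=yes:
  actuator would be none
If layer 2 is active=no:
  actuator would be (-2, 2)
Observed none, so layer 2 was active.

yes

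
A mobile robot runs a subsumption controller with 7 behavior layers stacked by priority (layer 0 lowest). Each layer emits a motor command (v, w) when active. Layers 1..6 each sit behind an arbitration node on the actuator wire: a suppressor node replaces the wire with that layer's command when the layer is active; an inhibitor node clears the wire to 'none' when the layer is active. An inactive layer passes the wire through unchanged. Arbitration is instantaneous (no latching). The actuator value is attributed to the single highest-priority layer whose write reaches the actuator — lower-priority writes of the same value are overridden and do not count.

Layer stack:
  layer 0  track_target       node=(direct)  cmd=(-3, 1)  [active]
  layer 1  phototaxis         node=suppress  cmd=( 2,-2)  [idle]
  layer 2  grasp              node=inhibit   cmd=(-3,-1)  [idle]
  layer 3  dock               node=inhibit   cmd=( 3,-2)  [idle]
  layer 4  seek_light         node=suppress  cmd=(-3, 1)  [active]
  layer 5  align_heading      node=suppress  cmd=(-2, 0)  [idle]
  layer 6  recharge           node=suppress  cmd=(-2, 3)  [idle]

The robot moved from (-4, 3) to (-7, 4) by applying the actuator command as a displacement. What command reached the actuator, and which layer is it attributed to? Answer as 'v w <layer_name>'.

displacement = (-7, 4) − (-4, 3) = (-3, 1)
L0 track_target: active, feeds wire = (-3, 1)
L1 phototaxis: idle → wire stays (-3, 1)
L2 grasp: idle → wire stays (-3, 1)
L3 dock: idle → wire stays (-3, 1)
L4 seek_light: active, suppressor → wire = (-3, 1)
L5 align_heading: idle → wire stays (-3, 1)
L6 recharge: idle → wire stays (-3, 1)
actuator = (-3, 1) — from layer 4 (seek_light)

-3 1 seek_light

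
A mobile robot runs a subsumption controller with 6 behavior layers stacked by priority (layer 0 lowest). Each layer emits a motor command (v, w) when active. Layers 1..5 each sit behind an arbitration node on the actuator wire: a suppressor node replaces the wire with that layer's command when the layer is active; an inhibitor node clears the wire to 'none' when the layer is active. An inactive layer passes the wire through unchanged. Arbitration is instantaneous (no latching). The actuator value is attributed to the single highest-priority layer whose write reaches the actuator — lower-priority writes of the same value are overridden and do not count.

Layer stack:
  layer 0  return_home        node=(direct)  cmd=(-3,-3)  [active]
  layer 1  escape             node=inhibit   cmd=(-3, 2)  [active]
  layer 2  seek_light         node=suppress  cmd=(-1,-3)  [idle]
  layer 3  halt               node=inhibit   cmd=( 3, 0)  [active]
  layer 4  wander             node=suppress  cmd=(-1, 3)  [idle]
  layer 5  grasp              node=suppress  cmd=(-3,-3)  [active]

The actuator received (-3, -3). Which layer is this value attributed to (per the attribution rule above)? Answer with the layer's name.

layer 0 (return_home) active — direct: (-3, -3)
layer 1 (escape) active — inhibits: none
layer 2 (seek_light) idle — unchanged: none
layer 3 (halt) active — inhibits: none
layer 4 (wander) idle — unchanged: none
layer 5 (grasp) active — suppresses: (-3, -3)
→ actuator (-3, -3)
last writer: layer 5 = grasp

grasp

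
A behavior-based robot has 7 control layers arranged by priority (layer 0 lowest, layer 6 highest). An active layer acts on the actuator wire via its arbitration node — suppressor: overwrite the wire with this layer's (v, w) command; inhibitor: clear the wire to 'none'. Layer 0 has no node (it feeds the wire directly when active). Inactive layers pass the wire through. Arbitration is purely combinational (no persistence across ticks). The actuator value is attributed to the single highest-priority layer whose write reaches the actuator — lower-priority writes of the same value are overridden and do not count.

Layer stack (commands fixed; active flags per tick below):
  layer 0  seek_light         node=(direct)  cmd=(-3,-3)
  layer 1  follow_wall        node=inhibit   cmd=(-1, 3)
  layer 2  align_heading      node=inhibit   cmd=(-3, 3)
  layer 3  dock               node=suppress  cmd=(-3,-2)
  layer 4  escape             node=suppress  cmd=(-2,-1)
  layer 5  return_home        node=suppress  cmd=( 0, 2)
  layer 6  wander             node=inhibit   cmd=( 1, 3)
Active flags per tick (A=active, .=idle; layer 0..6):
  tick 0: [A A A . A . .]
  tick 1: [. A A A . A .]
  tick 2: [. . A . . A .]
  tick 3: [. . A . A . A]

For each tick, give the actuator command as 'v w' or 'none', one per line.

tick 0:
  L0 seek_light: active, feeds wire = (-3, -3)
  L1 follow_wall: active, inhibitor → wire = none
  L2 align_heading: active, inhibitor → wire = none
  L3 dock: idle → wire stays none
  L4 escape: active, suppressor → wire = (-2, -1)
  L5 return_home: idle → wire stays (-2, -1)
  L6 wander: idle → wire stays (-2, -1)
  actuator = (-2, -1)
tick 1:
  L0 seek_light: idle → wire = none
  L1 follow_wall: active, inhibitor → wire = none
  L2 align_heading: active, inhibitor → wire = none
  L3 dock: active, suppressor → wire = (-3, -2)
  L4 escape: idle → wire stays (-3, -2)
  L5 return_home: active, suppressor → wire = (0, 2)
  L6 wander: idle → wire stays (0, 2)
  actuator = (0, 2)
tick 2:
  L0 seek_light: idle → wire = none
  L1 follow_wall: idle → wire stays none
  L2 align_heading: active, inhibitor → wire = none
  L3 dock: idle → wire stays none
  L4 escape: idle → wire stays none
  L5 return_home: active, suppressor → wire = (0, 2)
  L6 wander: idle → wire stays (0, 2)
  actuator = (0, 2)
tick 3:
  L0 seek_light: idle → wire = none
  L1 follow_wall: idle → wire stays none
  L2 align_heading: active, inhibitor → wire = none
  L3 dock: idle → wire stays none
  L4 escape: active, suppressor → wire = (-2, -1)
  L5 return_home: idle → wire stays (-2, -1)
  L6 wander: active, inhibitor → wire = none
  actuator = none

-2 -1
0 2
0 2
none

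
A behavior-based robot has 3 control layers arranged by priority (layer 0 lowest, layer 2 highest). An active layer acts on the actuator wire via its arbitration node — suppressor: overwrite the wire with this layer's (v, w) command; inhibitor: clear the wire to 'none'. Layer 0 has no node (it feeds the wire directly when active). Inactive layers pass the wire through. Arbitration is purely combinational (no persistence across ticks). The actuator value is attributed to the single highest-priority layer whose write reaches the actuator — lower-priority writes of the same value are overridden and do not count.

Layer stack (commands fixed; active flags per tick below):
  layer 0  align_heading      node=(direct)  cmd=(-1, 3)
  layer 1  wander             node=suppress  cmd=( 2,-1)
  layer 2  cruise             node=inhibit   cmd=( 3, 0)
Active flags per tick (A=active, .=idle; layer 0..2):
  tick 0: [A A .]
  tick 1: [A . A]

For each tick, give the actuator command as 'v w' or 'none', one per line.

2 -1
none

tick 0:
  layer 0 (align_heading) active — direct: (-1, 3)
  layer 1 (wander) active — suppresses: (2, -1)
  layer 2 (cruise) idle — unchanged: (2, -1)
  → actuator (2, -1)
tick 1:
  layer 0 (align_heading) active — direct: (-1, 3)
  layer 1 (wander) idle — unchanged: (-1, 3)
  layer 2 (cruise) active — inhibits: none
  → actuator none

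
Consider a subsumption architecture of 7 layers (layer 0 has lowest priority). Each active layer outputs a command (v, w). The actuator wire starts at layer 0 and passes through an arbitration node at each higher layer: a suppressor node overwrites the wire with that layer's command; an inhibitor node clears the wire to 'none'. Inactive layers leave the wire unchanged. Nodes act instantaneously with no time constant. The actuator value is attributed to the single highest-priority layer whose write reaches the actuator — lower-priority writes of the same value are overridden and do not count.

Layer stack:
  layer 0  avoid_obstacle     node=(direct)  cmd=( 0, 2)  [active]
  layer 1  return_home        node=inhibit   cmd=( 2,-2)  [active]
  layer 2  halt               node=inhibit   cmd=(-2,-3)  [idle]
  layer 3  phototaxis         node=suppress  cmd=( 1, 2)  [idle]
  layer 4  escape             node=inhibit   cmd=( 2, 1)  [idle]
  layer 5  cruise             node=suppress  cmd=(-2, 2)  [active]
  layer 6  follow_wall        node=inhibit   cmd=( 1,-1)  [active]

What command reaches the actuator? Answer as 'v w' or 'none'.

[0] avoid_obstacle on; wire := (0, 2)
[1] return_home on (inhibit); wire := none
[2] halt off; pass none
[3] phototaxis off; pass none
[4] escape off; pass none
[5] cruise on (suppress); wire := (-2, 2)
[6] follow_wall on (inhibit); wire := none
output none

none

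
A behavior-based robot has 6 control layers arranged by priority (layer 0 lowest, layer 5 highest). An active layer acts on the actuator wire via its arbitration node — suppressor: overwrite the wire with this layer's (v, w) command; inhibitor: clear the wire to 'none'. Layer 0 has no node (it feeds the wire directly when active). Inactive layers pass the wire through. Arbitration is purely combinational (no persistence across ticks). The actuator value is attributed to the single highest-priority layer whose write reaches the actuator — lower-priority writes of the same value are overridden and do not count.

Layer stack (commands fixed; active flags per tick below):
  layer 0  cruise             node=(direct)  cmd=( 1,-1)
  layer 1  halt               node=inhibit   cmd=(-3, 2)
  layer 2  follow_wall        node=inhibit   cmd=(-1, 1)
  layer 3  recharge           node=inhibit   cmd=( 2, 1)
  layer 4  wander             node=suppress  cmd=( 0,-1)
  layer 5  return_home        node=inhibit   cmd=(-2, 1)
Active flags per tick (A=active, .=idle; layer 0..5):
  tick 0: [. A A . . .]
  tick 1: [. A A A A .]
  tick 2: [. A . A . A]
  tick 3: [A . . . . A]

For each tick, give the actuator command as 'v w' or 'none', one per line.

tick 0:
  [0] cruise off; wire := none
  [1] halt on (inhibit); wire := none
  [2] follow_wall on (inhibit); wire := none
  [3] recharge off; pass none
  [4] wander off; pass none
  [5] return_home off; pass none
  output none
tick 1:
  [0] cruise off; wire := none
  [1] halt on (inhibit); wire := none
  [2] follow_wall on (inhibit); wire := none
  [3] recharge on (inhibit); wire := none
  [4] wander on (suppress); wire := (0, -1)
  [5] return_home off; pass (0, -1)
  output (0, -1)
tick 2:
  [0] cruise off; wire := none
  [1] halt on (inhibit); wire := none
  [2] follow_wall off; pass none
  [3] recharge on (inhibit); wire := none
  [4] wander off; pass none
  [5] return_home on (inhibit); wire := none
  output none
tick 3:
  [0] cruise on; wire := (1, -1)
  [1] halt off; pass (1, -1)
  [2] follow_wall off; pass (1, -1)
  [3] recharge off; pass (1, -1)
  [4] wander off; pass (1, -1)
  [5] return_home on (inhibit); wire := none
  output none

none
0 -1
none
none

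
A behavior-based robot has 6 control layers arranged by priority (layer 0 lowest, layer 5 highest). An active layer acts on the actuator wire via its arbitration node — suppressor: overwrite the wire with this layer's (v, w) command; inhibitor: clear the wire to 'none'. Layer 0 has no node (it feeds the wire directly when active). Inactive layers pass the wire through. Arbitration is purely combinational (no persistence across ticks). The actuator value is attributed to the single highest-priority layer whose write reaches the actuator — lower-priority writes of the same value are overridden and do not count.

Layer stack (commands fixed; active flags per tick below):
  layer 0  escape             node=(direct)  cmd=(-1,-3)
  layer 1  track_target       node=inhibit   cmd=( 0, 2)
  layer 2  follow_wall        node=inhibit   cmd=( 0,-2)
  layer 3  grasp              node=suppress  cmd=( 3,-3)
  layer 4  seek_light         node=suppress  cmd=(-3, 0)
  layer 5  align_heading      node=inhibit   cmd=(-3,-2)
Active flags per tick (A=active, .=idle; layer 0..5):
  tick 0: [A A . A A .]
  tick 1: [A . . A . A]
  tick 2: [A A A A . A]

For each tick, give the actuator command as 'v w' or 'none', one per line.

-3 0
none
none

tick 0:
  layer 0 (escape) active — direct: (-1, -3)
  layer 1 (track_target) active — inhibits: none
  layer 2 (follow_wall) idle — unchanged: none
  layer 3 (grasp) active — suppresses: (3, -3)
  layer 4 (seek_light) active — suppresses: (-3, 0)
  layer 5 (align_heading) idle — unchanged: (-3, 0)
  → actuator (-3, 0)
tick 1:
  layer 0 (escape) active — direct: (-1, -3)
  layer 1 (track_target) idle — unchanged: (-1, -3)
  layer 2 (follow_wall) idle — unchanged: (-1, -3)
  layer 3 (grasp) active — suppresses: (3, -3)
  layer 4 (seek_light) idle — unchanged: (3, -3)
  layer 5 (align_heading) active — inhibits: none
  → actuator none
tick 2:
  layer 0 (escape) active — direct: (-1, -3)
  layer 1 (track_target) active — inhibits: none
  layer 2 (follow_wall) active — inhibits: none
  layer 3 (grasp) active — suppresses: (3, -3)
  layer 4 (seek_light) idle — unchanged: (3, -3)
  layer 5 (align_heading) active — inhibits: none
  → actuator none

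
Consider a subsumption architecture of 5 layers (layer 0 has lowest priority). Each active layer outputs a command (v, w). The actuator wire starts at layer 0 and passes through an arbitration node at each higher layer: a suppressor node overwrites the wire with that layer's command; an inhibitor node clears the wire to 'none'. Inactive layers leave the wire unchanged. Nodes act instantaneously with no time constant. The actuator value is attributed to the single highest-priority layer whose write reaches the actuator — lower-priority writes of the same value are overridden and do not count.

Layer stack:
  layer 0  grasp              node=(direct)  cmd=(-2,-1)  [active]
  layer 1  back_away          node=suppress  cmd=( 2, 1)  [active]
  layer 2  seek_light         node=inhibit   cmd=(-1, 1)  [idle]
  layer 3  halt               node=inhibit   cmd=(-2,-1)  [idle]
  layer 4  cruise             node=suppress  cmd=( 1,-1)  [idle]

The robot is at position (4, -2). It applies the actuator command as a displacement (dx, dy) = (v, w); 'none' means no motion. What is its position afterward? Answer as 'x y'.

6 -1

[0] grasp on; wire := (-2, -1)
[1] back_away on (suppress); wire := (2, 1)
[2] seek_light off; pass (2, 1)
[3] halt off; pass (2, 1)
[4] cruise off; pass (2, 1)
output (2, 1)
position: (4, -2) + (2, 1) = (6, -1)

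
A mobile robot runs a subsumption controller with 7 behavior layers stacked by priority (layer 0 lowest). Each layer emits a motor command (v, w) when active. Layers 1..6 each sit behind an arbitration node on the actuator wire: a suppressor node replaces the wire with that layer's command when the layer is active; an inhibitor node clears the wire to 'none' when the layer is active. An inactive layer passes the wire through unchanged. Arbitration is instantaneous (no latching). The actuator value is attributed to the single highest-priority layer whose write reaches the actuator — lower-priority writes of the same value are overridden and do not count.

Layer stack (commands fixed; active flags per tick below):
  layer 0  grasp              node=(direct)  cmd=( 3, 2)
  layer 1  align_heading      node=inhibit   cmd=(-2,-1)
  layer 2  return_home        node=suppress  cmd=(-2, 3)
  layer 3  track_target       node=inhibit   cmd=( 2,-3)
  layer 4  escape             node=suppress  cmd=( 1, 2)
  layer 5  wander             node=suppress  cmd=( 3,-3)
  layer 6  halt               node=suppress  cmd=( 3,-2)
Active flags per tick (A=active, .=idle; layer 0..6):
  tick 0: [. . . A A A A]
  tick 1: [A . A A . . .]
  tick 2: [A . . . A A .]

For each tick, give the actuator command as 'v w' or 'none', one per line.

tick 0:
  L0 grasp: idle → wire = none
  L1 align_heading: idle → wire stays none
  L2 return_home: idle → wire stays none
  L3 track_target: active, inhibitor → wire = none
  L4 escape: active, suppressor → wire = (1, 2)
  L5 wander: active, suppressor → wire = (3, -3)
  L6 halt: active, suppressor → wire = (3, -2)
  actuator = (3, -2)
tick 1:
  L0 grasp: active, feeds wire = (3, 2)
  L1 align_heading: idle → wire stays (3, 2)
  L2 return_home: active, suppressor → wire = (-2, 3)
  L3 track_target: active, inhibitor → wire = none
  L4 escape: idle → wire stays none
  L5 wander: idle → wire stays none
  L6 halt: idle → wire stays none
  actuator = none
tick 2:
  L0 grasp: active, feeds wire = (3, 2)
  L1 align_heading: idle → wire stays (3, 2)
  L2 return_home: idle → wire stays (3, 2)
  L3 track_target: idle → wire stays (3, 2)
  L4 escape: active, suppressor → wire = (1, 2)
  L5 wander: active, suppressor → wire = (3, -3)
  L6 halt: idle → wire stays (3, -3)
  actuator = (3, -3)

3 -2
none
3 -3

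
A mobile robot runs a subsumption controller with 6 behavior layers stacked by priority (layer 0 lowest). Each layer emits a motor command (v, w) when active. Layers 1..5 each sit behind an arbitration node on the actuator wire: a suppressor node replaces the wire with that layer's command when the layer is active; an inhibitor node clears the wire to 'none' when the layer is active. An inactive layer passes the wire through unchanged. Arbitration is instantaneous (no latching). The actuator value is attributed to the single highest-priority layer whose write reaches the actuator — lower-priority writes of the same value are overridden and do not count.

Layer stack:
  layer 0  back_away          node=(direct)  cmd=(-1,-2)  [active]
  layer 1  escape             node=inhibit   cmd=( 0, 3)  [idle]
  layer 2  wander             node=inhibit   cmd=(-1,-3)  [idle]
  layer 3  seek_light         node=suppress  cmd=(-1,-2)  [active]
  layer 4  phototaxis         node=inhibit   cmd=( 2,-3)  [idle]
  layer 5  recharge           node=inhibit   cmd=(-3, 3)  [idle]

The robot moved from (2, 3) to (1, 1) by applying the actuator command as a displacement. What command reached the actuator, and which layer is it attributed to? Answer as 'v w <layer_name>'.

displacement = (1, 1) − (2, 3) = (-1, -2)
layer 0 (back_away) active — direct: (-1, -2)
layer 1 (escape) idle — unchanged: (-1, -2)
layer 2 (wander) idle — unchanged: (-1, -2)
layer 3 (seek_light) active — suppresses: (-1, -2)
layer 4 (phototaxis) idle — unchanged: (-1, -2)
layer 5 (recharge) idle — unchanged: (-1, -2)
→ actuator (-1, -2) — from layer 3 (seek_light)

-1 -2 seek_light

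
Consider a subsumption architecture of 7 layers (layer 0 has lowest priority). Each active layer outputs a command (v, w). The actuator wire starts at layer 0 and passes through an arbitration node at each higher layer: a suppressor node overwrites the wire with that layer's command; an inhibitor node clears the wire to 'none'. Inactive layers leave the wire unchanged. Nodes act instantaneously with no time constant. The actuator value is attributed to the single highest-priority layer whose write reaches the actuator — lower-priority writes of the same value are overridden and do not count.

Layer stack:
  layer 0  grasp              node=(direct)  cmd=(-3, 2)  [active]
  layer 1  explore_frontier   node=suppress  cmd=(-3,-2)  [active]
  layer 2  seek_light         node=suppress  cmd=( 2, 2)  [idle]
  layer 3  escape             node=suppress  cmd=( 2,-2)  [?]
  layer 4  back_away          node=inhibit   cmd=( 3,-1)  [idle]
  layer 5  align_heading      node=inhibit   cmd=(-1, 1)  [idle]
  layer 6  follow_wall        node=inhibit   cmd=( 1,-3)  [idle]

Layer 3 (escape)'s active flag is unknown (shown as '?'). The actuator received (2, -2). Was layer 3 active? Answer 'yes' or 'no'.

If layer 3 is active=yes:
  actuator would be (2, -2)
If layer 3 is active=no:
  actuator would be (-3, -2)
Observed (2, -2), so layer 3 was active.

yes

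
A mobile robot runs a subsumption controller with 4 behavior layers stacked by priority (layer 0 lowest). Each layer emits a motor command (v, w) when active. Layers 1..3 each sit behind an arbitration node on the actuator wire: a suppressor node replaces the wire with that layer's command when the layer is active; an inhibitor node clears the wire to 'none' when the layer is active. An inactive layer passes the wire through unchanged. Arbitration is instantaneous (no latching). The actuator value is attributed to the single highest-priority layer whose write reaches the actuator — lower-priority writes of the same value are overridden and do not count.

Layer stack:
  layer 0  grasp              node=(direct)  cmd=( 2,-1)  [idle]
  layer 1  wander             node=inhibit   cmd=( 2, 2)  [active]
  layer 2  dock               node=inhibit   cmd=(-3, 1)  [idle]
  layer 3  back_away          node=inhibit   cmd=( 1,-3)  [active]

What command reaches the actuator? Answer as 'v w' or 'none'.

L0 grasp: idle → wire = none
L1 wander: active, inhibitor → wire = none
L2 dock: idle → wire stays none
L3 back_away: active, inhibitor → wire = none
actuator = none

none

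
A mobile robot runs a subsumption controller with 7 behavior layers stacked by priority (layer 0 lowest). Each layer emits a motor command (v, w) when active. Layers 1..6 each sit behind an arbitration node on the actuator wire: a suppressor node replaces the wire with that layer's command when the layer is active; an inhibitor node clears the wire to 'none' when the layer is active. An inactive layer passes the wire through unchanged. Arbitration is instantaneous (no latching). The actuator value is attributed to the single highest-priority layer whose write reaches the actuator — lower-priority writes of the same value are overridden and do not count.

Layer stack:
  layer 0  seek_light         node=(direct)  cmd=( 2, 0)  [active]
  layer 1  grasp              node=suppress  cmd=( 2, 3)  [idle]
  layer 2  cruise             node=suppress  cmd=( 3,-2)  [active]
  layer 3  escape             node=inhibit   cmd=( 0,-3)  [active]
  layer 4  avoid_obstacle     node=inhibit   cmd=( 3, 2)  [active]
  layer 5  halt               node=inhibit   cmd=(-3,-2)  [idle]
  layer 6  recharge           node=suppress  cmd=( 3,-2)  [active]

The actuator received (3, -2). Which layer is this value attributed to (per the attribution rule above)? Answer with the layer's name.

recharge

layer 0 (seek_light) active — direct: (2, 0)
layer 1 (grasp) idle — unchanged: (2, 0)
layer 2 (cruise) active — suppresses: (3, -2)
layer 3 (escape) active — inhibits: none
layer 4 (avoid_obstacle) active — inhibits: none
layer 5 (halt) idle — unchanged: none
layer 6 (recharge) active — suppresses: (3, -2)
→ actuator (3, -2)
last writer: layer 6 = recharge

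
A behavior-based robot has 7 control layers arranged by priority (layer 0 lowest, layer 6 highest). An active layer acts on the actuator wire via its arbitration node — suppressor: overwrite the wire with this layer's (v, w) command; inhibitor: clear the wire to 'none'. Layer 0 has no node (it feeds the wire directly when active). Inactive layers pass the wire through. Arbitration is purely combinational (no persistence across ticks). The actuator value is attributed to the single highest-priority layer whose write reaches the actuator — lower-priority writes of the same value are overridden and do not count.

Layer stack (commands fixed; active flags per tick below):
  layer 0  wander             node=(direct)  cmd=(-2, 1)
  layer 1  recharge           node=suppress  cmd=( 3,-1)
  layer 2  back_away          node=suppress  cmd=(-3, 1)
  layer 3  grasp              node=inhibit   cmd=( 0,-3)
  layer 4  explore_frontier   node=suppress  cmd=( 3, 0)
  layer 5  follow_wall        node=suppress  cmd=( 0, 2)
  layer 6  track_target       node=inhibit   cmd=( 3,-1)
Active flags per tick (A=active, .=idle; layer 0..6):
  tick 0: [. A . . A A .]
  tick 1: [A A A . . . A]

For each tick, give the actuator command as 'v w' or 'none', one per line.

tick 0:
  [0] wander off; wire := none
  [1] recharge on (suppress); wire := (3, -1)
  [2] back_away off; pass (3, -1)
  [3] grasp off; pass (3, -1)
  [4] explore_frontier on (suppress); wire := (3, 0)
  [5] follow_wall on (suppress); wire := (0, 2)
  [6] track_target off; pass (0, 2)
  output (0, 2)
tick 1:
  [0] wander on; wire := (-2, 1)
  [1] recharge on (suppress); wire := (3, -1)
  [2] back_away on (suppress); wire := (-3, 1)
  [3] grasp off; pass (-3, 1)
  [4] explore_frontier off; pass (-3, 1)
  [5] follow_wall off; pass (-3, 1)
  [6] track_target on (inhibit); wire := none
  output none

0 2
none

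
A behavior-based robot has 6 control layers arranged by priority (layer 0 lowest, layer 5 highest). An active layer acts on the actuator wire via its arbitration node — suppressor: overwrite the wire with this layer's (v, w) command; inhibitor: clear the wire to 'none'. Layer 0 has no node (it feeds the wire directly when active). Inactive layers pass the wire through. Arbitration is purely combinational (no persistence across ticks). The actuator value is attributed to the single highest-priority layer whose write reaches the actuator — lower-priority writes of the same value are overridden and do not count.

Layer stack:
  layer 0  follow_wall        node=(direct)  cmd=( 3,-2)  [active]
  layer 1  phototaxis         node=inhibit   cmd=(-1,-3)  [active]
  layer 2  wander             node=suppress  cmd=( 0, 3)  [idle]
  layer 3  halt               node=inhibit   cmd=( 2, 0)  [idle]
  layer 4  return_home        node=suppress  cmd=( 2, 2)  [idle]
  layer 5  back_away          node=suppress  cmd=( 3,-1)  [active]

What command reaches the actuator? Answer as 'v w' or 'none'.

3 -1

L0 follow_wall: active, feeds wire = (3, -2)
L1 phototaxis: active, inhibitor → wire = none
L2 wander: idle → wire stays none
L3 halt: idle → wire stays none
L4 return_home: idle → wire stays none
L5 back_away: active, suppressor → wire = (3, -1)
actuator = (3, -1)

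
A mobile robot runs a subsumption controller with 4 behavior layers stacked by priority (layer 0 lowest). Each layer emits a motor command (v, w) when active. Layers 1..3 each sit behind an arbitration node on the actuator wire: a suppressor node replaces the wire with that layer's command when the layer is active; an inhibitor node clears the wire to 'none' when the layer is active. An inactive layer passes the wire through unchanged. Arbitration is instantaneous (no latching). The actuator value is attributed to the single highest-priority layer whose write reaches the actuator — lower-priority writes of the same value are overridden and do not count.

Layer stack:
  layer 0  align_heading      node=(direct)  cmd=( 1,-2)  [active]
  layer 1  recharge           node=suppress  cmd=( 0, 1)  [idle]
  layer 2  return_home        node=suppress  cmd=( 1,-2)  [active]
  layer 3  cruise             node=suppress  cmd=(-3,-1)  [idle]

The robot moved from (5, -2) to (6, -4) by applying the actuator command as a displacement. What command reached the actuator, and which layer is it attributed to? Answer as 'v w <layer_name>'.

displacement = (6, -4) − (5, -2) = (1, -2)
[0] align_heading on; wire := (1, -2)
[1] recharge off; pass (1, -2)
[2] return_home on (suppress); wire := (1, -2)
[3] cruise off; pass (1, -2)
output (1, -2) — from layer 2 (return_home)

1 -2 return_home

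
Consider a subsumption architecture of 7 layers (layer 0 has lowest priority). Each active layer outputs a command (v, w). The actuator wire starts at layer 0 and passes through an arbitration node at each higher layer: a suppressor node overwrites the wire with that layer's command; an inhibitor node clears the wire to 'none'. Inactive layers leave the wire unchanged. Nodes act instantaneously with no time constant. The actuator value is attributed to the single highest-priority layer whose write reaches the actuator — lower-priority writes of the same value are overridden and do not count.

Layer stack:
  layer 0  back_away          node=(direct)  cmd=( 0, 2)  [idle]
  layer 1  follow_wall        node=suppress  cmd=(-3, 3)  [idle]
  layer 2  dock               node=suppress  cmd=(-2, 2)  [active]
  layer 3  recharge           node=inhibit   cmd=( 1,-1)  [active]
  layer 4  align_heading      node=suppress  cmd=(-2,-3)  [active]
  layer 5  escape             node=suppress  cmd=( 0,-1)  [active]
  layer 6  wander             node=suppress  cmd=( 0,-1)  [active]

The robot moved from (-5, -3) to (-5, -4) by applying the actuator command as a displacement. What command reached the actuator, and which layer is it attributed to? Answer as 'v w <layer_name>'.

0 -1 wander

displacement = (-5, -4) − (-5, -3) = (0, -1)
[0] back_away off; wire := none
[1] follow_wall off; pass none
[2] dock on (suppress); wire := (-2, 2)
[3] recharge on (inhibit); wire := none
[4] align_heading on (suppress); wire := (-2, -3)
[5] escape on (suppress); wire := (0, -1)
[6] wander on (suppress); wire := (0, -1)
output (0, -1) — from layer 6 (wander)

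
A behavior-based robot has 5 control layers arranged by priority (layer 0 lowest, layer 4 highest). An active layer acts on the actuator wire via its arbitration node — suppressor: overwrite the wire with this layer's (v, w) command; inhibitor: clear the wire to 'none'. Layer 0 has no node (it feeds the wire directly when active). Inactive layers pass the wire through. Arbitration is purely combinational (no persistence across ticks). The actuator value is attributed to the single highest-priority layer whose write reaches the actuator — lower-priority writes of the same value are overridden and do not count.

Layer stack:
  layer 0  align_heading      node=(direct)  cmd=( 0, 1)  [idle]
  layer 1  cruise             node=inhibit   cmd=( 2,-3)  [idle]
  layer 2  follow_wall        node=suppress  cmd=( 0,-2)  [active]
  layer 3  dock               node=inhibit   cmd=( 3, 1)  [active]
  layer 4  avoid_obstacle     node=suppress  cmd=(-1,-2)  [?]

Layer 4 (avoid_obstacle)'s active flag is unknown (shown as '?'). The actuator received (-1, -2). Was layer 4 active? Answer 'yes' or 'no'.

yes

If layer 4 is active=yes:
  actuator would be (-1, -2)
If layer 4 is active=no:
  actuator would be none
Observed (-1, -2), so layer 4 was active.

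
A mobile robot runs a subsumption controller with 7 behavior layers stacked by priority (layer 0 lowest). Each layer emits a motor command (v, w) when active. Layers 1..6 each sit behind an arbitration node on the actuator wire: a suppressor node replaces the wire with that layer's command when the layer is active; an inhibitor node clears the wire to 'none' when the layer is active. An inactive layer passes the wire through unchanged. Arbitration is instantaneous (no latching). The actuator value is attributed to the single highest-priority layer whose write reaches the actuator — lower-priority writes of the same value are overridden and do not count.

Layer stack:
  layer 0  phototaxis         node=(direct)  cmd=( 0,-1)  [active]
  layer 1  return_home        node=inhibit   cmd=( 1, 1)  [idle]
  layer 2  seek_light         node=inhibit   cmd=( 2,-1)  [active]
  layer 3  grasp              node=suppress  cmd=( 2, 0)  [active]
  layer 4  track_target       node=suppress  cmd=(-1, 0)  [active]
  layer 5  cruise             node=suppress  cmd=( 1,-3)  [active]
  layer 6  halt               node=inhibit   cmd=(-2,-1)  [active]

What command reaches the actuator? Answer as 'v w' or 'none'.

none

[0] phototaxis on; wire := (0, -1)
[1] return_home off; pass (0, -1)
[2] seek_light on (inhibit); wire := none
[3] grasp on (suppress); wire := (2, 0)
[4] track_target on (suppress); wire := (-1, 0)
[5] cruise on (suppress); wire := (1, -3)
[6] halt on (inhibit); wire := none
output none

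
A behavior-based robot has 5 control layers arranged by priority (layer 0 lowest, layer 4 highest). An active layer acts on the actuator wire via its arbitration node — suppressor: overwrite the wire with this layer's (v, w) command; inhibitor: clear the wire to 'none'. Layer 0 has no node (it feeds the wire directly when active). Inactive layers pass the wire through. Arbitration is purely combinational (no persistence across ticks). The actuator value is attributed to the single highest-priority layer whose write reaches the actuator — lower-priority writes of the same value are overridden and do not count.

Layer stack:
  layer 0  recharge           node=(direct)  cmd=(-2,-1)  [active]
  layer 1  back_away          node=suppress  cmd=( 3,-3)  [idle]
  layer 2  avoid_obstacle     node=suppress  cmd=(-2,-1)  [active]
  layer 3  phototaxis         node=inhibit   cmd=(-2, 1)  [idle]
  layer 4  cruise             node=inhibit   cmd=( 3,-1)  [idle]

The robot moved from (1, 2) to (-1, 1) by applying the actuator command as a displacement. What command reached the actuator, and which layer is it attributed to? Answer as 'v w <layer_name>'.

-2 -1 avoid_obstacle

displacement = (-1, 1) − (1, 2) = (-2, -1)
[0] recharge on; wire := (-2, -1)
[1] back_away off; pass (-2, -1)
[2] avoid_obstacle on (suppress); wire := (-2, -1)
[3] phototaxis off; pass (-2, -1)
[4] cruise off; pass (-2, -1)
output (-2, -1) — from layer 2 (avoid_obstacle)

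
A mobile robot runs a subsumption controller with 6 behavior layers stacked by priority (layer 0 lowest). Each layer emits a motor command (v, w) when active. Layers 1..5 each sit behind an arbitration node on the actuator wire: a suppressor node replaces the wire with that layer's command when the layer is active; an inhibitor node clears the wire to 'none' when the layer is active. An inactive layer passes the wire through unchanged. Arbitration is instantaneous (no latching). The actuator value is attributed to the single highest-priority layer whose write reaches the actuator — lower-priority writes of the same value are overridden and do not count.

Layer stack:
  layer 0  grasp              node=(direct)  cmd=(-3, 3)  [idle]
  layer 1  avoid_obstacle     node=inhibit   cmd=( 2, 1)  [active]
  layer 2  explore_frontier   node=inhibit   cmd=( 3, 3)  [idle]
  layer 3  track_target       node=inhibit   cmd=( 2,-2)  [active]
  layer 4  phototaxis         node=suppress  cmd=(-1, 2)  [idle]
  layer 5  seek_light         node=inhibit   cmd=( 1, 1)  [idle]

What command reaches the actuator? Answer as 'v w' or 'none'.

none

layer 0 (grasp) idle — none
layer 1 (avoid_obstacle) active — inhibits: none
layer 2 (explore_frontier) idle — unchanged: none
layer 3 (track_target) active — inhibits: none
layer 4 (phototaxis) idle — unchanged: none
layer 5 (seek_light) idle — unchanged: none
→ actuator none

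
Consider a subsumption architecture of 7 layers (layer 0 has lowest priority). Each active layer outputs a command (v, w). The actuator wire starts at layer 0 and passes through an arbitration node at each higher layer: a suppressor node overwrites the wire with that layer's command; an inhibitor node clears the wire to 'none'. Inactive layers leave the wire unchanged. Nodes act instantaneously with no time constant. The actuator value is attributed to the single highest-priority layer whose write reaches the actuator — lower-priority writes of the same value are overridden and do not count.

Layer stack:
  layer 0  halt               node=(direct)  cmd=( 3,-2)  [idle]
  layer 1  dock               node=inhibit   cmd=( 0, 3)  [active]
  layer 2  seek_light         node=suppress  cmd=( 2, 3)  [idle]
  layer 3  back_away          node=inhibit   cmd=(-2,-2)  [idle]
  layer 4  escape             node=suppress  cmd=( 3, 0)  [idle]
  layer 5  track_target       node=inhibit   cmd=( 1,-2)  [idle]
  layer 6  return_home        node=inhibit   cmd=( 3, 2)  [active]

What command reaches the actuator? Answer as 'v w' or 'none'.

none

[0] halt off; wire := none
[1] dock on (inhibit); wire := none
[2] seek_light off; pass none
[3] back_away off; pass none
[4] escape off; pass none
[5] track_target off; pass none
[6] return_home on (inhibit); wire := none
output none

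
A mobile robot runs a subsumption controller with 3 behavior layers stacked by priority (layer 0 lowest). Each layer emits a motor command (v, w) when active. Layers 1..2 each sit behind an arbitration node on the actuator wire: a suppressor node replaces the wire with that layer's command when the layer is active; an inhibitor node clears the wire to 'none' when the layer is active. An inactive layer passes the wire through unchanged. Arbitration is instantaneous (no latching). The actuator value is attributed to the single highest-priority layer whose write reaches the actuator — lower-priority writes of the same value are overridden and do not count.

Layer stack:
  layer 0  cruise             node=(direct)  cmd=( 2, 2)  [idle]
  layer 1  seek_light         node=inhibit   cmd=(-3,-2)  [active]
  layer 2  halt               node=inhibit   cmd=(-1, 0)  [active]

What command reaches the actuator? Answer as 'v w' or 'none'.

[0] cruise off; wire := none
[1] seek_light on (inhibit); wire := none
[2] halt on (inhibit); wire := none
output none

none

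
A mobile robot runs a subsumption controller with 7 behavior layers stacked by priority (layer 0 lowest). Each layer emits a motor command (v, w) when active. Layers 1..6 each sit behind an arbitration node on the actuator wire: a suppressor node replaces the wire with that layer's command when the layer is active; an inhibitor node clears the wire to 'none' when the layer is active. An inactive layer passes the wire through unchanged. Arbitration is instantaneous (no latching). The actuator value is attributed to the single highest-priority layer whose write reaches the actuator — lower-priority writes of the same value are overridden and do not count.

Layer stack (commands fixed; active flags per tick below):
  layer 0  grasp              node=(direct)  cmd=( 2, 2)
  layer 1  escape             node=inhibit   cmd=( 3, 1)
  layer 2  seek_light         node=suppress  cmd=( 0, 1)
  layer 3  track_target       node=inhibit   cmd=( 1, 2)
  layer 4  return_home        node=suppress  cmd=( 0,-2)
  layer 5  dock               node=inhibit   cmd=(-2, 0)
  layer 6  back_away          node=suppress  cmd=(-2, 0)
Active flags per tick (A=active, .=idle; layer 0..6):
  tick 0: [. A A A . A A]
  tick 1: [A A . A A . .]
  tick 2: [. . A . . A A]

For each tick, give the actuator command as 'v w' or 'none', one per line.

tick 0:
  L0 grasp: idle → wire = none
  L1 escape: active, inhibitor → wire = none
  L2 seek_light: active, suppressor → wire = (0, 1)
  L3 track_target: active, inhibitor → wire = none
  L4 return_home: idle → wire stays none
  L5 dock: active, inhibitor → wire = none
  L6 back_away: active, suppressor → wire = (-2, 0)
  actuator = (-2, 0)
tick 1:
  L0 grasp: active, feeds wire = (2, 2)
  L1 escape: active, inhibitor → wire = none
  L2 seek_light: idle → wire stays none
  L3 track_target: active, inhibitor → wire = none
  L4 return_home: active, suppressor → wire = (0, -2)
  L5 dock: idle → wire stays (0, -2)
  L6 back_away: idle → wire stays (0, -2)
  actuator = (0, -2)
tick 2:
  L0 grasp: idle → wire = none
  L1 escape: idle → wire stays none
  L2 seek_light: active, suppressor → wire = (0, 1)
  L3 track_target: idle → wire stays (0, 1)
  L4 return_home: idle → wire stays (0, 1)
  L5 dock: active, inhibitor → wire = none
  L6 back_away: active, suppressor → wire = (-2, 0)
  actuator = (-2, 0)

-2 0
0 -2
-2 0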